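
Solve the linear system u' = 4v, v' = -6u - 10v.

Coefficient matrix A = [[0, 4], [-6, -10]].
Characteristic polynomial det(A - λI) = λ^2 + 10λ + 24 = 0.
Eigenvalues λ = -6, -4.
For λ=-6: (A-λI) row 1 is [6, 4], so an eigenvector is (-2, 3).
For λ=-4: (A-λI) row 1 is [4, 4], so an eigenvector is (-1, 1).
General solution: C_1e^(-6t)(-2,3) + C_2e^(-4t)(-1,1).

u(t) = -2C_1e^(-6t) - C_2e^(-4t), v(t) = 3C_1e^(-6t) + C_2e^(-4t)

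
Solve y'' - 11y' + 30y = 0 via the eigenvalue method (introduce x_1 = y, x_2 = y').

y(t) = K_1e^(5t) + K_2e^(6t)

Let x_1 = y, x_2 = y'. Then x_1' = x_2 and x_2' = -30x_1 + 11x_2.
A = [[0,1],[-30,11]]; det(A-λI) = λ^2 - 11λ + 30.
Eigenvalues λ = 5, 6 with eigenvectors (1,5), (1,6).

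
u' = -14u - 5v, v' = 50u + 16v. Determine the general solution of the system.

Coefficient matrix A = [[-14, -5], [50, 16]].
Characteristic polynomial det(A - λI) = λ^2 - 2λ + 26 = 0.
Eigenvalues λ = 1 ± 5i (complex conjugate pair).
For λ=1+5i: an eigenvector is (0,1) - i(-1,3) = (0 + i, 1 - 3i).
A real fundamental pair from Re and Im of e^((1+5i)t)v: X_1 = e^(t)(cos(5t)·(0,1) + sin(5t)·(-1,3)), X_2 = e^(t)(sin(5t)·(0,1) - cos(5t)·(-1,3)).
General solution: C_1X_1 + C_2X_2.

u(t) = -C_1e^(t)sin(5t) + C_2e^(t)cos(5t), v(t) = 3C_1e^(t)sin(5t) + C_1e^(t)cos(5t) + C_2e^(t)sin(5t) - 3C_2e^(t)cos(5t)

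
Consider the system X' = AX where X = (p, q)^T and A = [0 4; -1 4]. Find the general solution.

Coefficient matrix A = [[0, 4], [-1, 4]].
Characteristic polynomial det(A - λI) = λ^2 - 4λ + 4 = 0.
Single eigenvalue λ = 2 with algebraic multiplicity 2.
Eigenvector v = (-2,-1); generalized eigenvector w with (A-λI)w=v is (-1,-1).
General solution: e^(2t)[C_1·v + C_2·(t·v + w)].

p(t) = -2C_1e^(2t) - 2C_2te^(2t) - C_2e^(2t), q(t) = -C_1e^(2t) - C_2te^(2t) - C_2e^(2t)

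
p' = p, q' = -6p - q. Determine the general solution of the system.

Coefficient matrix A = [[1, 0], [-6, -1]].
Characteristic polynomial det(A - λI) = λ^2 - 1 = 0.
Eigenvalues λ = -1, 1.
For λ=-1: (A-λI) row 1 is [2, 0], so an eigenvector is (0, -1).
For λ=1: (A-λI) row 2 is [-6, -2], so an eigenvector is (-1, 3).
General solution: c_1e^(-t)(0,-1) + c_2e^(t)(-1,3).

p(t) = -c_2e^(t), q(t) = -c_1e^(-t) + 3c_2e^(t)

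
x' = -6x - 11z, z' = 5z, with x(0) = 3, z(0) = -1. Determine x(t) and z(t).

x(t) = e^(5t) + 2e^(-6t), z(t) = -e^(5t)

Coefficient matrix A = [[-6, -11], [0, 5]].
Characteristic polynomial det(A - λI) = λ^2 + λ - 30 = 0.
Eigenvalues λ = -6, 5.
For λ=-6: (A-λI) row 1 is [0, -11], so an eigenvector is (-1, 0).
For λ=5: (A-λI) row 1 is [-11, -11], so an eigenvector is (-1, 1).
General solution: c_1e^(-6t)(-1,0) + c_2e^(5t)(-1,1).
Applying x(0)=3, z(0)=-1 gives c_1=-2, c_2=-1.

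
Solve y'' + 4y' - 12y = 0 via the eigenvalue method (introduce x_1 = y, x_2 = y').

y(t) = K_1e^(-6t) + K_2e^(2t)

Let x_1 = y, x_2 = y'. Then x_1' = x_2 and x_2' = 12x_1 - 4x_2.
A = [[0,1],[12,-4]]; det(A-λI) = λ^2 + 4λ - 12.
Eigenvalues λ = -6, 2 with eigenvectors (1,-6), (1,2).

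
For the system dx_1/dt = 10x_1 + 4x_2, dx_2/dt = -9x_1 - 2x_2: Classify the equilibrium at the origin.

unstable improper node

A = [[10,4],[-9,-2]]; det(A-λI) = λ^2 - 8λ + 16.
repeated λ = 4 with a single eigenvector.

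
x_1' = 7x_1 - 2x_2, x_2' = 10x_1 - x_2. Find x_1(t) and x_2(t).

Coefficient matrix A = [[7, -2], [10, -1]].
Characteristic polynomial det(A - λI) = λ^2 - 6λ + 13 = 0.
Eigenvalues λ = 3 ± 2i (complex conjugate pair).
For λ=3+2i: an eigenvector is (0,1) - i(-1,-2) = (0 + i, 1 + 2i).
A real fundamental pair from Re and Im of e^((3+2i)t)v: X_1 = e^(3t)(cos(2t)·(0,1) + sin(2t)·(-1,-2)), X_2 = e^(3t)(sin(2t)·(0,1) - cos(2t)·(-1,-2)).
General solution: K_1X_1 + K_2X_2.

x_1(t) = -K_1e^(3t)sin(2t) + K_2e^(3t)cos(2t), x_2(t) = -2K_1e^(3t)sin(2t) + K_1e^(3t)cos(2t) + K_2e^(3t)sin(2t) + 2K_2e^(3t)cos(2t)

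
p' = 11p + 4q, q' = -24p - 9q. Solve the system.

Coefficient matrix A = [[11, 4], [-24, -9]].
Characteristic polynomial det(A - λI) = λ^2 - 2λ - 3 = 0.
Eigenvalues λ = 3, -1.
For λ=3: (A-λI) row 1 is [8, 4], so an eigenvector is (1, -2).
For λ=-1: (A-λI) row 1 is [12, 4], so an eigenvector is (-1, 3).
General solution: C_1e^(3t)(1,-2) + C_2e^(-t)(-1,3).

p(t) = C_1e^(3t) - C_2e^(-t), q(t) = -2C_1e^(3t) + 3C_2e^(-t)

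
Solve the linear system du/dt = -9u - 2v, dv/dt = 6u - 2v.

u(t) = K_1e^(-5t) + 2K_2e^(-6t), v(t) = -2K_1e^(-5t) - 3K_2e^(-6t)

Coefficient matrix A = [[-9, -2], [6, -2]].
Characteristic polynomial det(A - λI) = λ^2 + 11λ + 30 = 0.
Eigenvalues λ = -5, -6.
For λ=-5: (A-λI) row 1 is [-4, -2], so an eigenvector is (1, -2).
For λ=-6: (A-λI) row 1 is [-3, -2], so an eigenvector is (2, -3).
General solution: K_1e^(-5t)(1,-2) + K_2e^(-6t)(2,-3).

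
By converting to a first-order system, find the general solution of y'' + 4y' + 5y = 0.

Let x_1 = y, x_2 = y'. Then x_1' = x_2 and x_2' = -5x_1 - 4x_2.
A = [[0,1],[-5,-4]]; det(A-λI) = λ^2 + 4λ + 5.
Eigenvalues λ = -2 ± i.

y(t) = C_1e^(-2t)cos(t) + C_2e^(-2t)sin(t)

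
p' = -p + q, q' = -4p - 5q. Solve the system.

Coefficient matrix A = [[-1, 1], [-4, -5]].
Characteristic polynomial det(A - λI) = λ^2 + 6λ + 9 = 0.
Single eigenvalue λ = -3 with algebraic multiplicity 2.
Eigenvector v = (-1,2); generalized eigenvector w with (A-λI)w=v is (-1,1).
General solution: e^(-3t)[C_1·v + C_2·(t·v + w)].

p(t) = -C_1e^(-3t) - C_2te^(-3t) - C_2e^(-3t), q(t) = 2C_1e^(-3t) + 2C_2te^(-3t) + C_2e^(-3t)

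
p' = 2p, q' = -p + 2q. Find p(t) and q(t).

Coefficient matrix A = [[2, 0], [-1, 2]].
Characteristic polynomial det(A - λI) = λ^2 - 4λ + 4 = 0.
Single eigenvalue λ = 2 with algebraic multiplicity 2.
Eigenvector v = (0,1); generalized eigenvector w with (A-λI)w=v is (-1,-1).
General solution: e^(2t)[C_1·v + C_2·(t·v + w)].

p(t) = -C_2e^(2t), q(t) = C_1e^(2t) + C_2te^(2t) - C_2e^(2t)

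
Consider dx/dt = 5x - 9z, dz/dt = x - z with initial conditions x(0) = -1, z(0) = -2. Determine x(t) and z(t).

x(t) = 15te^(2t) - e^(2t), z(t) = 5te^(2t) - 2e^(2t)

Coefficient matrix A = [[5, -9], [1, -1]].
Characteristic polynomial det(A - λI) = λ^2 - 4λ + 4 = 0.
Single eigenvalue λ = 2 with algebraic multiplicity 2.
Eigenvector v = (-3,-1); generalized eigenvector w with (A-λI)w=v is (2,1).
General solution: e^(2t)[C_1·v + C_2·(t·v + w)].
Applying x(0)=-1, z(0)=-2 gives C_1=-3, C_2=-5.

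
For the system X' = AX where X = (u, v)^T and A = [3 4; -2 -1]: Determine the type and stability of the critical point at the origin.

unstable spiral

A = [[3,4],[-2,-1]]; det(A-λI) = λ^2 - 2λ + 5.
λ = 1 ± 2i: positive real part.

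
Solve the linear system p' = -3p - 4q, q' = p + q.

Coefficient matrix A = [[-3, -4], [1, 1]].
Characteristic polynomial det(A - λI) = λ^2 + 2λ + 1 = 0.
Single eigenvalue λ = -1 with algebraic multiplicity 2.
Eigenvector v = (-2,1); generalized eigenvector w with (A-λI)w=v is (3,-1).
General solution: e^(-t)[c_1·v + c_2·(t·v + w)].

p(t) = -2c_1e^(-t) - 2c_2te^(-t) + 3c_2e^(-t), q(t) = c_1e^(-t) + c_2te^(-t) - c_2e^(-t)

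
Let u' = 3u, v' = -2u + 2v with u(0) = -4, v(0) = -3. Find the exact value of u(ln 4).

-256

A = [[3,0],[-2,2]]; eigenvalues λ = 2, 3.
Eigenvectors: (0,-1) for λ=2, (-1,2) for λ=3.
From the initial condition, c_1 = 11, c_2 = 4.
u(ln 4) = (11)(4^2)(0) + (4)(4^3)(-1) = -256.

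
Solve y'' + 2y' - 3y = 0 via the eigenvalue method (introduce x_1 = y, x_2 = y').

Let x_1 = y, x_2 = y'. Then x_1' = x_2 and x_2' = 3x_1 - 2x_2.
A = [[0,1],[3,-2]]; det(A-λI) = λ^2 + 2λ - 3.
Eigenvalues λ = 1, -3 with eigenvectors (1,1), (1,-3).

y(t) = c_1e^(t) + c_2e^(-3t)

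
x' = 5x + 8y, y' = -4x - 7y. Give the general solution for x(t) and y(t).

Coefficient matrix A = [[5, 8], [-4, -7]].
Characteristic polynomial det(A - λI) = λ^2 + 2λ - 3 = 0.
Eigenvalues λ = 1, -3.
For λ=1: (A-λI) row 1 is [4, 8], so an eigenvector is (2, -1).
For λ=-3: (A-λI) row 1 is [8, 8], so an eigenvector is (-1, 1).
General solution: K_1e^(t)(2,-1) + K_2e^(-3t)(-1,1).

x(t) = 2K_1e^(t) - K_2e^(-3t), y(t) = -K_1e^(t) + K_2e^(-3t)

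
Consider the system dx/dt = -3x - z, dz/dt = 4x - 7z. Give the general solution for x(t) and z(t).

x(t) = C_1e^(-5t) + C_2te^(-5t), z(t) = 2C_1e^(-5t) + 2C_2te^(-5t) - C_2e^(-5t)

Coefficient matrix A = [[-3, -1], [4, -7]].
Characteristic polynomial det(A - λI) = λ^2 + 10λ + 25 = 0.
Single eigenvalue λ = -5 with algebraic multiplicity 2.
Eigenvector v = (1,2); generalized eigenvector w with (A-λI)w=v is (0,-1).
General solution: e^(-5t)[C_1·v + C_2·(t·v + w)].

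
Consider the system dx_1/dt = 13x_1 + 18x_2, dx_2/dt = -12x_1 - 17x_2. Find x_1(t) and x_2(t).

x_1(t) = c_1e^(-5t) + 3c_2e^(t), x_2(t) = -c_1e^(-5t) - 2c_2e^(t)

Coefficient matrix A = [[13, 18], [-12, -17]].
Characteristic polynomial det(A - λI) = λ^2 + 4λ - 5 = 0.
Eigenvalues λ = -5, 1.
For λ=-5: (A-λI) row 1 is [18, 18], so an eigenvector is (1, -1).
For λ=1: (A-λI) row 1 is [12, 18], so an eigenvector is (3, -2).
General solution: c_1e^(-5t)(1,-1) + c_2e^(t)(3,-2).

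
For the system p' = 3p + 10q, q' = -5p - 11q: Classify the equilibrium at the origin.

stable spiral

A = [[3,10],[-5,-11]]; det(A-λI) = λ^2 + 8λ + 17.
λ = -4 ± i: negative real part.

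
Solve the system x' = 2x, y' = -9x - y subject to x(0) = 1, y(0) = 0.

Coefficient matrix A = [[2, 0], [-9, -1]].
Characteristic polynomial det(A - λI) = λ^2 - λ - 2 = 0.
Eigenvalues λ = 2, -1.
For λ=2: (A-λI) row 2 is [-9, -3], so an eigenvector is (1, -3).
For λ=-1: (A-λI) row 1 is [3, 0], so an eigenvector is (0, 1).
General solution: c_1e^(2t)(1,-3) + c_2e^(-t)(0,1).
Applying x(0)=1, y(0)=0 gives c_1=1, c_2=3.

x(t) = e^(2t), y(t) = -3e^(2t) + 3e^(-t)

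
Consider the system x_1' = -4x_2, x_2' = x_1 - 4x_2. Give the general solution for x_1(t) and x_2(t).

x_1(t) = -2c_1e^(-2t) - 2c_2te^(-2t) + 3c_2e^(-2t), x_2(t) = -c_1e^(-2t) - c_2te^(-2t) + 2c_2e^(-2t)

Coefficient matrix A = [[0, -4], [1, -4]].
Characteristic polynomial det(A - λI) = λ^2 + 4λ + 4 = 0.
Single eigenvalue λ = -2 with algebraic multiplicity 2.
Eigenvector v = (-2,-1); generalized eigenvector w with (A-λI)w=v is (3,2).
General solution: e^(-2t)[c_1·v + c_2·(t·v + w)].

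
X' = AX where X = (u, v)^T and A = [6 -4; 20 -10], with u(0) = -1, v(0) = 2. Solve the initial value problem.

u(t) = -4e^(-2t)sin(4t) - e^(-2t)cos(4t), v(t) = -9e^(-2t)sin(4t) + 2e^(-2t)cos(4t)

Coefficient matrix A = [[6, -4], [20, -10]].
Characteristic polynomial det(A - λI) = λ^2 + 4λ + 20 = 0.
Eigenvalues λ = -2 ± 4i (complex conjugate pair).
For λ=-2+4i: an eigenvector is (1,2) - i(0,1) = (1, 2 - i).
A real fundamental pair from Re and Im of e^((-2+4i)t)v: X_1 = e^(-2t)(cos(4t)·(1,2) + sin(4t)·(0,1)), X_2 = e^(-2t)(sin(4t)·(1,2) - cos(4t)·(0,1)).
General solution: c_1X_1 + c_2X_2.
Applying u(0)=-1, v(0)=2 gives c_1=-1, c_2=-4.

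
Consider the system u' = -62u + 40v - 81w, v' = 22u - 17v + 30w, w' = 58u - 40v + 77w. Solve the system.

u(t) = -2K_1e^(-t) + 7K_2e^(-4t) - 5K_3e^(3t), v(t) = K_1e^(-t) - 2K_2e^(-4t) + 2K_3e^(3t), w(t) = 2K_1e^(-t) - 6K_2e^(-4t) + 5K_3e^(3t)

Coefficient matrix A = [[-62, 40, -81], [22, -17, 30], [58, -40, 77]].
det(A - λI) = 0 gives eigenvalues λ = -1, -4, 3.
For λ=-1: eigenvector (-2,1,2).
For λ=-4: eigenvector (7,-2,-6).
For λ=3: eigenvector (-5,2,5).
General solution: K_1e^(-t)(-2,1,2) + K_2e^(-4t)(7,-2,-6) + K_3e^(3t)(-5,2,5).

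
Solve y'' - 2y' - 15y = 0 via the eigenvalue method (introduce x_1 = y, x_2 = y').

y(t) = K_1e^(5t) + K_2e^(-3t)

Let x_1 = y, x_2 = y'. Then x_1' = x_2 and x_2' = 15x_1 + 2x_2.
A = [[0,1],[15,2]]; det(A-λI) = λ^2 - 2λ - 15.
Eigenvalues λ = 5, -3 with eigenvectors (1,5), (1,-3).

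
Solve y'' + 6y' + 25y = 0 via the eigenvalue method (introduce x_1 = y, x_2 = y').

y(t) = c_1e^(-3t)cos(4t) + c_2e^(-3t)sin(4t)

Let x_1 = y, x_2 = y'. Then x_1' = x_2 and x_2' = -25x_1 - 6x_2.
A = [[0,1],[-25,-6]]; det(A-λI) = λ^2 + 6λ + 25.
Eigenvalues λ = -3 ± 4i.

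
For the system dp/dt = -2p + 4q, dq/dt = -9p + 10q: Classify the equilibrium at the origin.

A = [[-2,4],[-9,10]]; det(A-λI) = λ^2 - 8λ + 16.
repeated λ = 4 with a single eigenvector.

unstable improper node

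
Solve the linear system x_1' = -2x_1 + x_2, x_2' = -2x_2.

x_1(t) = -c_1e^(-2t) - c_2te^(-2t) + c_2e^(-2t), x_2(t) = -c_2e^(-2t)

Coefficient matrix A = [[-2, 1], [0, -2]].
Characteristic polynomial det(A - λI) = λ^2 + 4λ + 4 = 0.
Single eigenvalue λ = -2 with algebraic multiplicity 2.
Eigenvector v = (-1,0); generalized eigenvector w with (A-λI)w=v is (1,-1).
General solution: e^(-2t)[c_1·v + c_2·(t·v + w)].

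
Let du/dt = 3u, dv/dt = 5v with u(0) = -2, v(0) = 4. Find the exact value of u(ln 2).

-16

A = [[3,0],[0,5]]; eigenvalues λ = 5, 3.
Eigenvectors: (0,1) for λ=5, (-1,0) for λ=3.
From the initial condition, c_1 = 4, c_2 = 2.
u(ln 2) = (4)(2^5)(0) + (2)(2^3)(-1) = -16.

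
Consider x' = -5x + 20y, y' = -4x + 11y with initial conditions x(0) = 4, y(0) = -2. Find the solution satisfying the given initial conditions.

x(t) = -18e^(3t)sin(4t) + 4e^(3t)cos(4t), y(t) = -8e^(3t)sin(4t) - 2e^(3t)cos(4t)

Coefficient matrix A = [[-5, 20], [-4, 11]].
Characteristic polynomial det(A - λI) = λ^2 - 6λ + 25 = 0.
Eigenvalues λ = 3 ± 4i (complex conjugate pair).
For λ=3+4i: an eigenvector is (-2,-1) - i(-1,0) = (-2 + i, -1).
A real fundamental pair from Re and Im of e^((3+4i)t)v: X_1 = e^(3t)(cos(4t)·(-2,-1) + sin(4t)·(-1,0)), X_2 = e^(3t)(sin(4t)·(-2,-1) - cos(4t)·(-1,0)).
General solution: K_1X_1 + K_2X_2.
Applying x(0)=4, y(0)=-2 gives K_1=2, K_2=8.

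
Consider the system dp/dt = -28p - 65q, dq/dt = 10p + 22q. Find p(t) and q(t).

Coefficient matrix A = [[-28, -65], [10, 22]].
Characteristic polynomial det(A - λI) = λ^2 + 6λ + 34 = 0.
Eigenvalues λ = -3 ± 5i (complex conjugate pair).
For λ=-3+5i: an eigenvector is (-2,1) - i(-3,1) = (-2 + 3i, 1 - i).
A real fundamental pair from Re and Im of e^((-3+5i)t)v: X_1 = e^(-3t)(cos(5t)·(-2,1) + sin(5t)·(-3,1)), X_2 = e^(-3t)(sin(5t)·(-2,1) - cos(5t)·(-3,1)).
General solution: C_1X_1 + C_2X_2.

p(t) = -3C_1e^(-3t)sin(5t) - 2C_1e^(-3t)cos(5t) - 2C_2e^(-3t)sin(5t) + 3C_2e^(-3t)cos(5t), q(t) = C_1e^(-3t)sin(5t) + C_1e^(-3t)cos(5t) + C_2e^(-3t)sin(5t) - C_2e^(-3t)cos(5t)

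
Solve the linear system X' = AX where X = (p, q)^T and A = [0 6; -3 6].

p(t) = -C_1e^(3t)sin(3t) + C_1e^(3t)cos(3t) + C_2e^(3t)sin(3t) + C_2e^(3t)cos(3t), q(t) = -C_1e^(3t)sin(3t) + C_2e^(3t)cos(3t)

Coefficient matrix A = [[0, 6], [-3, 6]].
Characteristic polynomial det(A - λI) = λ^2 - 6λ + 18 = 0.
Eigenvalues λ = 3 ± 3i (complex conjugate pair).
For λ=3+3i: an eigenvector is (1,0) - i(-1,-1) = (1 + i, 0 + i).
A real fundamental pair from Re and Im of e^((3+3i)t)v: X_1 = e^(3t)(cos(3t)·(1,0) + sin(3t)·(-1,-1)), X_2 = e^(3t)(sin(3t)·(1,0) - cos(3t)·(-1,-1)).
General solution: C_1X_1 + C_2X_2.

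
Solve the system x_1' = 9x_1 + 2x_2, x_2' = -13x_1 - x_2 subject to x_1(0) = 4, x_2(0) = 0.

Coefficient matrix A = [[9, 2], [-13, -1]].
Characteristic polynomial det(A - λI) = λ^2 - 8λ + 17 = 0.
Eigenvalues λ = 4 ± i (complex conjugate pair).
For λ=4+i: an eigenvector is (-1,3) - i(1,-2) = (-1 - i, 3 + 2i).
A real fundamental pair from Re and Im of e^((4+i)t)v: X_1 = e^(4t)(cos(t)·(-1,3) + sin(t)·(1,-2)), X_2 = e^(4t)(sin(t)·(-1,3) - cos(t)·(1,-2)).
General solution: K_1X_1 + K_2X_2.
Applying x_1(0)=4, x_2(0)=0 gives K_1=8, K_2=-12.

x_1(t) = 20e^(4t)sin(t) + 4e^(4t)cos(t), x_2(t) = -52e^(4t)sin(t)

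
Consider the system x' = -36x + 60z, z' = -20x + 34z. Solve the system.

Coefficient matrix A = [[-36, 60], [-20, 34]].
Characteristic polynomial det(A - λI) = λ^2 + 2λ - 24 = 0.
Eigenvalues λ = -6, 4.
For λ=-6: (A-λI) row 1 is [-30, 60], so an eigenvector is (-2, -1).
For λ=4: (A-λI) row 1 is [-40, 60], so an eigenvector is (-3, -2).
General solution: c_1e^(-6t)(-2,-1) + c_2e^(4t)(-3,-2).

x(t) = -2c_1e^(-6t) - 3c_2e^(4t), z(t) = -c_1e^(-6t) - 2c_2e^(4t)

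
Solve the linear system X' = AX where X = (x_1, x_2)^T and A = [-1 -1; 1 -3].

Coefficient matrix A = [[-1, -1], [1, -3]].
Characteristic polynomial det(A - λI) = λ^2 + 4λ + 4 = 0.
Single eigenvalue λ = -2 with algebraic multiplicity 2.
Eigenvector v = (1,1); generalized eigenvector w with (A-λI)w=v is (-2,-3).
General solution: e^(-2t)[c_1·v + c_2·(t·v + w)].

x_1(t) = c_1e^(-2t) + c_2te^(-2t) - 2c_2e^(-2t), x_2(t) = c_1e^(-2t) + c_2te^(-2t) - 3c_2e^(-2t)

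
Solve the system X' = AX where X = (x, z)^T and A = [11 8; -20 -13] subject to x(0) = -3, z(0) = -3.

Coefficient matrix A = [[11, 8], [-20, -13]].
Characteristic polynomial det(A - λI) = λ^2 + 2λ + 17 = 0.
Eigenvalues λ = -1 ± 4i (complex conjugate pair).
For λ=-1+4i: an eigenvector is (-1,2) - i(1,-1) = (-1 - i, 2 + i).
A real fundamental pair from Re and Im of e^((-1+4i)t)v: X_1 = e^(-t)(cos(4t)·(-1,2) + sin(4t)·(1,-1)), X_2 = e^(-t)(sin(4t)·(-1,2) - cos(4t)·(1,-1)).
General solution: c_1X_1 + c_2X_2.
Applying x(0)=-3, z(0)=-3 gives c_1=-6, c_2=9.

x(t) = -15e^(-t)sin(4t) - 3e^(-t)cos(4t), z(t) = 24e^(-t)sin(4t) - 3e^(-t)cos(4t)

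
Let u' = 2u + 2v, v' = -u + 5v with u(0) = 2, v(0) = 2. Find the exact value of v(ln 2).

A = [[2,2],[-1,5]]; eigenvalues λ = 4, 3.
Eigenvectors: (1,1) for λ=4, (2,1) for λ=3.
From the initial condition, c_1 = 2, c_2 = 0.
v(ln 2) = (2)(2^4)(1) + (0)(2^3)(1) = 32.

32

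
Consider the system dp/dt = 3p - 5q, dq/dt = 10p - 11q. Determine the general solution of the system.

p(t) = 2c_1e^(-4t)sin(t) + c_1e^(-4t)cos(t) + c_2e^(-4t)sin(t) - 2c_2e^(-4t)cos(t), q(t) = 3c_1e^(-4t)sin(t) + c_1e^(-4t)cos(t) + c_2e^(-4t)sin(t) - 3c_2e^(-4t)cos(t)

Coefficient matrix A = [[3, -5], [10, -11]].
Characteristic polynomial det(A - λI) = λ^2 + 8λ + 17 = 0.
Eigenvalues λ = -4 ± i (complex conjugate pair).
For λ=-4+i: an eigenvector is (1,1) - i(2,3) = (1 - 2i, 1 - 3i).
A real fundamental pair from Re and Im of e^((-4+i)t)v: X_1 = e^(-4t)(cos(t)·(1,1) + sin(t)·(2,3)), X_2 = e^(-4t)(sin(t)·(1,1) - cos(t)·(2,3)).
General solution: c_1X_1 + c_2X_2.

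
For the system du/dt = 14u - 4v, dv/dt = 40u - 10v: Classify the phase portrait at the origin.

unstable spiral

A = [[14,-4],[40,-10]]; det(A-λI) = λ^2 - 4λ + 20.
λ = 2 ± 4i: positive real part.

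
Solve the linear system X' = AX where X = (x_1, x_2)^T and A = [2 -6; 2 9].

Coefficient matrix A = [[2, -6], [2, 9]].
Characteristic polynomial det(A - λI) = λ^2 - 11λ + 30 = 0.
Eigenvalues λ = 5, 6.
For λ=5: (A-λI) row 1 is [-3, -6], so an eigenvector is (-2, 1).
For λ=6: (A-λI) row 1 is [-4, -6], so an eigenvector is (-3, 2).
General solution: K_1e^(5t)(-2,1) + K_2e^(6t)(-3,2).

x_1(t) = -2K_1e^(5t) - 3K_2e^(6t), x_2(t) = K_1e^(5t) + 2K_2e^(6t)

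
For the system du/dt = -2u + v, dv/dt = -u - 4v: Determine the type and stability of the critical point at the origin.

stable improper node

A = [[-2,1],[-1,-4]]; det(A-λI) = λ^2 + 6λ + 9.
repeated λ = -3 with a single eigenvector.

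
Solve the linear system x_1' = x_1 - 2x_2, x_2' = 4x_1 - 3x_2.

Coefficient matrix A = [[1, -2], [4, -3]].
Characteristic polynomial det(A - λI) = λ^2 + 2λ + 5 = 0.
Eigenvalues λ = -1 ± 2i (complex conjugate pair).
For λ=-1+2i: an eigenvector is (0,-1) - i(1,1) = (0 - i, -1 - i).
A real fundamental pair from Re and Im of e^((-1+2i)t)v: X_1 = e^(-t)(cos(2t)·(0,-1) + sin(2t)·(1,1)), X_2 = e^(-t)(sin(2t)·(0,-1) - cos(2t)·(1,1)).
General solution: c_1X_1 + c_2X_2.

x_1(t) = c_1e^(-t)sin(2t) - c_2e^(-t)cos(2t), x_2(t) = c_1e^(-t)sin(2t) - c_1e^(-t)cos(2t) - c_2e^(-t)sin(2t) - c_2e^(-t)cos(2t)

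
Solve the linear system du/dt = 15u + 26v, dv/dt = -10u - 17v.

Coefficient matrix A = [[15, 26], [-10, -17]].
Characteristic polynomial det(A - λI) = λ^2 + 2λ + 5 = 0.
Eigenvalues λ = -1 ± 2i (complex conjugate pair).
For λ=-1+2i: an eigenvector is (-2,1) - i(-3,2) = (-2 + 3i, 1 - 2i).
A real fundamental pair from Re and Im of e^((-1+2i)t)v: X_1 = e^(-t)(cos(2t)·(-2,1) + sin(2t)·(-3,2)), X_2 = e^(-t)(sin(2t)·(-2,1) - cos(2t)·(-3,2)).
General solution: C_1X_1 + C_2X_2.

u(t) = -3C_1e^(-t)sin(2t) - 2C_1e^(-t)cos(2t) - 2C_2e^(-t)sin(2t) + 3C_2e^(-t)cos(2t), v(t) = 2C_1e^(-t)sin(2t) + C_1e^(-t)cos(2t) + C_2e^(-t)sin(2t) - 2C_2e^(-t)cos(2t)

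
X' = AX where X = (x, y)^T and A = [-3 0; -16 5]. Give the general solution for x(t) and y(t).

x(t) = -c_2e^(-3t), y(t) = c_1e^(5t) - 2c_2e^(-3t)

Coefficient matrix A = [[-3, 0], [-16, 5]].
Characteristic polynomial det(A - λI) = λ^2 - 2λ - 15 = 0.
Eigenvalues λ = 5, -3.
For λ=5: (A-λI) row 1 is [-8, 0], so an eigenvector is (0, 1).
For λ=-3: (A-λI) row 2 is [-16, 8], so an eigenvector is (-1, -2).
General solution: c_1e^(5t)(0,1) + c_2e^(-3t)(-1,-2).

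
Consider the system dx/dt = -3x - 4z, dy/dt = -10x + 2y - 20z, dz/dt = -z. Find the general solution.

Coefficient matrix A = [[-3, 0, -4], [-10, 2, -20], [0, 0, -1]].
det(A - λI) = 0 gives eigenvalues λ = 2, -3, -1.
For λ=2: eigenvector (0,1,0).
For λ=-3: eigenvector (1,2,0).
For λ=-1: eigenvector (-2,0,1).
General solution: C_1e^(2t)(0,1,0) + C_2e^(-3t)(1,2,0) + C_3e^(-t)(-2,0,1).

x(t) = C_2e^(-3t) - 2C_3e^(-t), y(t) = C_1e^(2t) + 2C_2e^(-3t), z(t) = C_3e^(-t)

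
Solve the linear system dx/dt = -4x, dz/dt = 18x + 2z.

x(t) = -K_1e^(-4t), z(t) = 3K_1e^(-4t) + K_2e^(2t)

Coefficient matrix A = [[-4, 0], [18, 2]].
Characteristic polynomial det(A - λI) = λ^2 + 2λ - 8 = 0.
Eigenvalues λ = -4, 2.
For λ=-4: (A-λI) row 2 is [18, 6], so an eigenvector is (-1, 3).
For λ=2: (A-λI) row 1 is [-6, 0], so an eigenvector is (0, 1).
General solution: K_1e^(-4t)(-1,3) + K_2e^(2t)(0,1).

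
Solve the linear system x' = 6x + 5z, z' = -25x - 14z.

Coefficient matrix A = [[6, 5], [-25, -14]].
Characteristic polynomial det(A - λI) = λ^2 + 8λ + 41 = 0.
Eigenvalues λ = -4 ± 5i (complex conjugate pair).
For λ=-4+5i: an eigenvector is (-1,2) - i(0,1) = (-1, 2 - i).
A real fundamental pair from Re and Im of e^((-4+5i)t)v: X_1 = e^(-4t)(cos(5t)·(-1,2) + sin(5t)·(0,1)), X_2 = e^(-4t)(sin(5t)·(-1,2) - cos(5t)·(0,1)).
General solution: c_1X_1 + c_2X_2.

x(t) = -c_1e^(-4t)cos(5t) - c_2e^(-4t)sin(5t), z(t) = c_1e^(-4t)sin(5t) + 2c_1e^(-4t)cos(5t) + 2c_2e^(-4t)sin(5t) - c_2e^(-4t)cos(5t)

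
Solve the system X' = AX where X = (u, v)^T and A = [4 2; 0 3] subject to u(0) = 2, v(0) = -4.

Coefficient matrix A = [[4, 2], [0, 3]].
Characteristic polynomial det(A - λI) = λ^2 - 7λ + 12 = 0.
Eigenvalues λ = 4, 3.
For λ=4: (A-λI) row 1 is [0, 2], so an eigenvector is (-1, 0).
For λ=3: (A-λI) row 1 is [1, 2], so an eigenvector is (2, -1).
General solution: c_1e^(4t)(-1,0) + c_2e^(3t)(2,-1).
Applying u(0)=2, v(0)=-4 gives c_1=6, c_2=4.

u(t) = -6e^(4t) + 8e^(3t), v(t) = -4e^(3t)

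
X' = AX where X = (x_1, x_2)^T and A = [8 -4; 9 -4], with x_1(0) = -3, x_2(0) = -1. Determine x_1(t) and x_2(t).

Coefficient matrix A = [[8, -4], [9, -4]].
Characteristic polynomial det(A - λI) = λ^2 - 4λ + 4 = 0.
Single eigenvalue λ = 2 with algebraic multiplicity 2.
Eigenvector v = (2,3); generalized eigenvector w with (A-λI)w=v is (1,1).
General solution: e^(2t)[C_1·v + C_2·(t·v + w)].
Applying x_1(0)=-3, x_2(0)=-1 gives C_1=2, C_2=-7.

x_1(t) = -14te^(2t) - 3e^(2t), x_2(t) = -21te^(2t) - e^(2t)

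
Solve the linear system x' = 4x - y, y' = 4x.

Coefficient matrix A = [[4, -1], [4, 0]].
Characteristic polynomial det(A - λI) = λ^2 - 4λ + 4 = 0.
Single eigenvalue λ = 2 with algebraic multiplicity 2.
Eigenvector v = (-1,-2); generalized eigenvector w with (A-λI)w=v is (-1,-1).
General solution: e^(2t)[c_1·v + c_2·(t·v + w)].

x(t) = -c_1e^(2t) - c_2te^(2t) - c_2e^(2t), y(t) = -2c_1e^(2t) - 2c_2te^(2t) - c_2e^(2t)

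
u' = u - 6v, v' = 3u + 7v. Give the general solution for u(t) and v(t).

Coefficient matrix A = [[1, -6], [3, 7]].
Characteristic polynomial det(A - λI) = λ^2 - 8λ + 25 = 0.
Eigenvalues λ = 4 ± 3i (complex conjugate pair).
For λ=4+3i: an eigenvector is (1,-1) - i(1,0) = (1 - i, -1).
A real fundamental pair from Re and Im of e^((4+3i)t)v: X_1 = e^(4t)(cos(3t)·(1,-1) + sin(3t)·(1,0)), X_2 = e^(4t)(sin(3t)·(1,-1) - cos(3t)·(1,0)).
General solution: c_1X_1 + c_2X_2.

u(t) = c_1e^(4t)sin(3t) + c_1e^(4t)cos(3t) + c_2e^(4t)sin(3t) - c_2e^(4t)cos(3t), v(t) = -c_1e^(4t)cos(3t) - c_2e^(4t)sin(3t)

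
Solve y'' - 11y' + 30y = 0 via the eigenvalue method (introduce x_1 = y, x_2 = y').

y(t) = K_1e^(6t) + K_2e^(5t)

Let x_1 = y, x_2 = y'. Then x_1' = x_2 and x_2' = -30x_1 + 11x_2.
A = [[0,1],[-30,11]]; det(A-λI) = λ^2 - 11λ + 30.
Eigenvalues λ = 6, 5 with eigenvectors (1,6), (1,5).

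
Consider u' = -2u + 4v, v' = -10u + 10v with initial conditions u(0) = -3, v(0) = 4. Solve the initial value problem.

u(t) = 17e^(4t)sin(2t) - 3e^(4t)cos(2t), v(t) = 27e^(4t)sin(2t) + 4e^(4t)cos(2t)

Coefficient matrix A = [[-2, 4], [-10, 10]].
Characteristic polynomial det(A - λI) = λ^2 - 8λ + 20 = 0.
Eigenvalues λ = 4 ± 2i (complex conjugate pair).
For λ=4+2i: an eigenvector is (-1,-2) - i(-1,-1) = (-1 + i, -2 + i).
A real fundamental pair from Re and Im of e^((4+2i)t)v: X_1 = e^(4t)(cos(2t)·(-1,-2) + sin(2t)·(-1,-1)), X_2 = e^(4t)(sin(2t)·(-1,-2) - cos(2t)·(-1,-1)).
General solution: C_1X_1 + C_2X_2.
Applying u(0)=-3, v(0)=4 gives C_1=-7, C_2=-10.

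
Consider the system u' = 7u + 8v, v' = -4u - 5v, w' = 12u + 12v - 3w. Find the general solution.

u(t) = -c_1e^(-t) - 2c_2e^(3t), v(t) = c_1e^(-t) + c_2e^(3t), w(t) = -2c_2e^(3t) + c_3e^(-3t)

Coefficient matrix A = [[7, 8, 0], [-4, -5, 0], [12, 12, -3]].
det(A - λI) = 0 gives eigenvalues λ = -1, 3, -3.
For λ=-1: eigenvector (-1,1,0).
For λ=3: eigenvector (-2,1,-2).
For λ=-3: eigenvector (0,0,1).
General solution: c_1e^(-t)(-1,1,0) + c_2e^(3t)(-2,1,-2) + c_3e^(-3t)(0,0,1).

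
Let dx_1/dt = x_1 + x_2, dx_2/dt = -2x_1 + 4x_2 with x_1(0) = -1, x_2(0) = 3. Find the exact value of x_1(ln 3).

63

A = [[1,1],[-2,4]]; eigenvalues λ = 3, 2.
Eigenvectors: (-1,-2) for λ=3, (-1,-1) for λ=2.
From the initial condition, c_1 = -4, c_2 = 5.
x_1(ln 3) = (-4)(3^3)(-1) + (5)(3^2)(-1) = 63.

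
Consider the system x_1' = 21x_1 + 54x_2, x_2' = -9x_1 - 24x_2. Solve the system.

x_1(t) = -3C_1e^(3t) - 2C_2e^(-6t), x_2(t) = C_1e^(3t) + C_2e^(-6t)

Coefficient matrix A = [[21, 54], [-9, -24]].
Characteristic polynomial det(A - λI) = λ^2 + 3λ - 18 = 0.
Eigenvalues λ = 3, -6.
For λ=3: (A-λI) row 1 is [18, 54], so an eigenvector is (-3, 1).
For λ=-6: (A-λI) row 1 is [27, 54], so an eigenvector is (-2, 1).
General solution: C_1e^(3t)(-3,1) + C_2e^(-6t)(-2,1).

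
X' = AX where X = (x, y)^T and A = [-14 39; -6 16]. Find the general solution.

Coefficient matrix A = [[-14, 39], [-6, 16]].
Characteristic polynomial det(A - λI) = λ^2 - 2λ + 10 = 0.
Eigenvalues λ = 1 ± 3i (complex conjugate pair).
For λ=1+3i: an eigenvector is (2,1) - i(3,1) = (2 - 3i, 1 - i).
A real fundamental pair from Re and Im of e^((1+3i)t)v: X_1 = e^(t)(cos(3t)·(2,1) + sin(3t)·(3,1)), X_2 = e^(t)(sin(3t)·(2,1) - cos(3t)·(3,1)).
General solution: c_1X_1 + c_2X_2.

x(t) = 3c_1e^(t)sin(3t) + 2c_1e^(t)cos(3t) + 2c_2e^(t)sin(3t) - 3c_2e^(t)cos(3t), y(t) = c_1e^(t)sin(3t) + c_1e^(t)cos(3t) + c_2e^(t)sin(3t) - c_2e^(t)cos(3t)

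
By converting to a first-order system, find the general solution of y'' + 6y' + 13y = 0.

y(t) = K_1e^(-3t)cos(2t) + K_2e^(-3t)sin(2t)

Let x_1 = y, x_2 = y'. Then x_1' = x_2 and x_2' = -13x_1 - 6x_2.
A = [[0,1],[-13,-6]]; det(A-λI) = λ^2 + 6λ + 13.
Eigenvalues λ = -3 ± 2i.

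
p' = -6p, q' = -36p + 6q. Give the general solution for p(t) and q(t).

Coefficient matrix A = [[-6, 0], [-36, 6]].
Characteristic polynomial det(A - λI) = λ^2 - 36 = 0.
Eigenvalues λ = 6, -6.
For λ=6: (A-λI) row 1 is [-12, 0], so an eigenvector is (0, -1).
For λ=-6: (A-λI) row 2 is [-36, 12], so an eigenvector is (1, 3).
General solution: K_1e^(6t)(0,-1) + K_2e^(-6t)(1,3).

p(t) = K_2e^(-6t), q(t) = -K_1e^(6t) + 3K_2e^(-6t)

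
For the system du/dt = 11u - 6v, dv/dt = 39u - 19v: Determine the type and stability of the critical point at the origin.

stable spiral

A = [[11,-6],[39,-19]]; det(A-λI) = λ^2 + 8λ + 25.
λ = -4 ± 3i: negative real part.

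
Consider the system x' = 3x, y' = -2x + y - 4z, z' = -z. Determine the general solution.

Coefficient matrix A = [[3, 0, 0], [-2, 1, -4], [0, 0, -1]].
det(A - λI) = 0 gives eigenvalues λ = -1, 1, 3.
For λ=-1: eigenvector (0,2,1).
For λ=1: eigenvector (0,1,0).
For λ=3: eigenvector (1,-1,0).
General solution: C_1e^(-t)(0,2,1) + C_2e^(t)(0,1,0) + C_3e^(3t)(1,-1,0).

x(t) = C_3e^(3t), y(t) = 2C_1e^(-t) + C_2e^(t) - C_3e^(3t), z(t) = C_1e^(-t)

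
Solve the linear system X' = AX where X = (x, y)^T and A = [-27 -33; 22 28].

Coefficient matrix A = [[-27, -33], [22, 28]].
Characteristic polynomial det(A - λI) = λ^2 - λ - 30 = 0.
Eigenvalues λ = 6, -5.
For λ=6: (A-λI) row 1 is [-33, -33], so an eigenvector is (1, -1).
For λ=-5: (A-λI) row 1 is [-22, -33], so an eigenvector is (-3, 2).
General solution: c_1e^(6t)(1,-1) + c_2e^(-5t)(-3,2).

x(t) = c_1e^(6t) - 3c_2e^(-5t), y(t) = -c_1e^(6t) + 2c_2e^(-5t)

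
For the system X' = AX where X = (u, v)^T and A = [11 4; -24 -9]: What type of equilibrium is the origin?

saddle

A = [[11,4],[-24,-9]]; det(A-λI) = λ^2 - 2λ - 3.
λ = -1, 3: opposite signs.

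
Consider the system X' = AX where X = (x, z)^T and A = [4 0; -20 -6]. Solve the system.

x(t) = C_1e^(4t), z(t) = -2C_1e^(4t) + C_2e^(-6t)

Coefficient matrix A = [[4, 0], [-20, -6]].
Characteristic polynomial det(A - λI) = λ^2 + 2λ - 24 = 0.
Eigenvalues λ = 4, -6.
For λ=4: (A-λI) row 2 is [-20, -10], so an eigenvector is (1, -2).
For λ=-6: (A-λI) row 1 is [10, 0], so an eigenvector is (0, 1).
General solution: C_1e^(4t)(1,-2) + C_2e^(-6t)(0,1).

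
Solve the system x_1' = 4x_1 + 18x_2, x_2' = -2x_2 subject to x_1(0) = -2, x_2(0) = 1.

Coefficient matrix A = [[4, 18], [0, -2]].
Characteristic polynomial det(A - λI) = λ^2 - 2λ - 8 = 0.
Eigenvalues λ = 4, -2.
For λ=4: (A-λI) row 1 is [0, 18], so an eigenvector is (1, 0).
For λ=-2: (A-λI) row 1 is [6, 18], so an eigenvector is (-3, 1).
General solution: c_1e^(4t)(1,0) + c_2e^(-2t)(-3,1).
Applying x_1(0)=-2, x_2(0)=1 gives c_1=1, c_2=1.

x_1(t) = e^(4t) - 3e^(-2t), x_2(t) = e^(-2t)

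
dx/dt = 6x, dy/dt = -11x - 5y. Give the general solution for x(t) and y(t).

Coefficient matrix A = [[6, 0], [-11, -5]].
Characteristic polynomial det(A - λI) = λ^2 - λ - 30 = 0.
Eigenvalues λ = 6, -5.
For λ=6: (A-λI) row 2 is [-11, -11], so an eigenvector is (1, -1).
For λ=-5: (A-λI) row 1 is [11, 0], so an eigenvector is (0, 1).
General solution: c_1e^(6t)(1,-1) + c_2e^(-5t)(0,1).

x(t) = c_1e^(6t), y(t) = -c_1e^(6t) + c_2e^(-5t)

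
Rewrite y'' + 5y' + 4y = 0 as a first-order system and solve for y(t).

y(t) = C_1e^(-t) + C_2e^(-4t)

Let x_1 = y, x_2 = y'. Then x_1' = x_2 and x_2' = -4x_1 - 5x_2.
A = [[0,1],[-4,-5]]; det(A-λI) = λ^2 + 5λ + 4.
Eigenvalues λ = -1, -4 with eigenvectors (1,-1), (1,-4).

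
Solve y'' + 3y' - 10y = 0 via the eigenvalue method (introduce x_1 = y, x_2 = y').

Let x_1 = y, x_2 = y'. Then x_1' = x_2 and x_2' = 10x_1 - 3x_2.
A = [[0,1],[10,-3]]; det(A-λI) = λ^2 + 3λ - 10.
Eigenvalues λ = -5, 2 with eigenvectors (1,-5), (1,2).

y(t) = C_1e^(-5t) + C_2e^(2t)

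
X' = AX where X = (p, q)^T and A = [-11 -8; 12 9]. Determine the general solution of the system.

p(t) = 2c_1e^(t) + c_2e^(-3t), q(t) = -3c_1e^(t) - c_2e^(-3t)

Coefficient matrix A = [[-11, -8], [12, 9]].
Characteristic polynomial det(A - λI) = λ^2 + 2λ - 3 = 0.
Eigenvalues λ = 1, -3.
For λ=1: (A-λI) row 1 is [-12, -8], so an eigenvector is (2, -3).
For λ=-3: (A-λI) row 1 is [-8, -8], so an eigenvector is (1, -1).
General solution: c_1e^(t)(2,-3) + c_2e^(-3t)(1,-1).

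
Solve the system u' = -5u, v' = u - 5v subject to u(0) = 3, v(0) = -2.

Coefficient matrix A = [[-5, 0], [1, -5]].
Characteristic polynomial det(A - λI) = λ^2 + 10λ + 25 = 0.
Single eigenvalue λ = -5 with algebraic multiplicity 2.
Eigenvector v = (0,-1); generalized eigenvector w with (A-λI)w=v is (-1,-3).
General solution: e^(-5t)[c_1·v + c_2·(t·v + w)].
Applying u(0)=3, v(0)=-2 gives c_1=11, c_2=-3.

u(t) = 3e^(-5t), v(t) = 3te^(-5t) - 2e^(-5t)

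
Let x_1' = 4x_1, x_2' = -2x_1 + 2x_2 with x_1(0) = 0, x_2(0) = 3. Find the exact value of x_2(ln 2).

A = [[4,0],[-2,2]]; eigenvalues λ = 2, 4.
Eigenvectors: (0,-1) for λ=2, (-1,1) for λ=4.
From the initial condition, c_1 = -3, c_2 = 0.
x_2(ln 2) = (-3)(2^2)(-1) + (0)(2^4)(1) = 12.

12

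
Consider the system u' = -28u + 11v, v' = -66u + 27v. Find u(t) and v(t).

Coefficient matrix A = [[-28, 11], [-66, 27]].
Characteristic polynomial det(A - λI) = λ^2 + λ - 30 = 0.
Eigenvalues λ = -6, 5.
For λ=-6: (A-λI) row 1 is [-22, 11], so an eigenvector is (1, 2).
For λ=5: (A-λI) row 1 is [-33, 11], so an eigenvector is (-1, -3).
General solution: K_1e^(-6t)(1,2) + K_2e^(5t)(-1,-3).

u(t) = K_1e^(-6t) - K_2e^(5t), v(t) = 2K_1e^(-6t) - 3K_2e^(5t)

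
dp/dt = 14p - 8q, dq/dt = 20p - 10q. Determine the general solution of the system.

p(t) = -C_1e^(2t)sin(4t) + C_1e^(2t)cos(4t) + C_2e^(2t)sin(4t) + C_2e^(2t)cos(4t), q(t) = -C_1e^(2t)sin(4t) + 2C_1e^(2t)cos(4t) + 2C_2e^(2t)sin(4t) + C_2e^(2t)cos(4t)

Coefficient matrix A = [[14, -8], [20, -10]].
Characteristic polynomial det(A - λI) = λ^2 - 4λ + 20 = 0.
Eigenvalues λ = 2 ± 4i (complex conjugate pair).
For λ=2+4i: an eigenvector is (1,2) - i(-1,-1) = (1 + i, 2 + i).
A real fundamental pair from Re and Im of e^((2+4i)t)v: X_1 = e^(2t)(cos(4t)·(1,2) + sin(4t)·(-1,-1)), X_2 = e^(2t)(sin(4t)·(1,2) - cos(4t)·(-1,-1)).
General solution: C_1X_1 + C_2X_2.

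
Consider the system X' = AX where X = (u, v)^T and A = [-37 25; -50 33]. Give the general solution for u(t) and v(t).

Coefficient matrix A = [[-37, 25], [-50, 33]].
Characteristic polynomial det(A - λI) = λ^2 + 4λ + 29 = 0.
Eigenvalues λ = -2 ± 5i (complex conjugate pair).
For λ=-2+5i: an eigenvector is (1,1) - i(-2,-3) = (1 + 2i, 1 + 3i).
A real fundamental pair from Re and Im of e^((-2+5i)t)v: X_1 = e^(-2t)(cos(5t)·(1,1) + sin(5t)·(-2,-3)), X_2 = e^(-2t)(sin(5t)·(1,1) - cos(5t)·(-2,-3)).
General solution: K_1X_1 + K_2X_2.

u(t) = -2K_1e^(-2t)sin(5t) + K_1e^(-2t)cos(5t) + K_2e^(-2t)sin(5t) + 2K_2e^(-2t)cos(5t), v(t) = -3K_1e^(-2t)sin(5t) + K_1e^(-2t)cos(5t) + K_2e^(-2t)sin(5t) + 3K_2e^(-2t)cos(5t)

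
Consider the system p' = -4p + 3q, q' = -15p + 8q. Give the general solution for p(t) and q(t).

p(t) = -K_1e^(2t)cos(3t) - K_2e^(2t)sin(3t), q(t) = K_1e^(2t)sin(3t) - 2K_1e^(2t)cos(3t) - 2K_2e^(2t)sin(3t) - K_2e^(2t)cos(3t)

Coefficient matrix A = [[-4, 3], [-15, 8]].
Characteristic polynomial det(A - λI) = λ^2 - 4λ + 13 = 0.
Eigenvalues λ = 2 ± 3i (complex conjugate pair).
For λ=2+3i: an eigenvector is (-1,-2) - i(0,1) = (-1, -2 - i).
A real fundamental pair from Re and Im of e^((2+3i)t)v: X_1 = e^(2t)(cos(3t)·(-1,-2) + sin(3t)·(0,1)), X_2 = e^(2t)(sin(3t)·(-1,-2) - cos(3t)·(0,1)).
General solution: K_1X_1 + K_2X_2.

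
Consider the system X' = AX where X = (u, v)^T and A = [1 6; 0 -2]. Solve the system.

Coefficient matrix A = [[1, 6], [0, -2]].
Characteristic polynomial det(A - λI) = λ^2 + λ - 2 = 0.
Eigenvalues λ = 1, -2.
For λ=1: (A-λI) row 1 is [0, 6], so an eigenvector is (-1, 0).
For λ=-2: (A-λI) row 1 is [3, 6], so an eigenvector is (-2, 1).
General solution: c_1e^(t)(-1,0) + c_2e^(-2t)(-2,1).

u(t) = -c_1e^(t) - 2c_2e^(-2t), v(t) = c_2e^(-2t)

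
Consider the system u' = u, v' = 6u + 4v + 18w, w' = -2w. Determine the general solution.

u(t) = C_1e^(t), v(t) = -2C_1e^(t) + C_2e^(4t) - 3C_3e^(-2t), w(t) = C_3e^(-2t)

Coefficient matrix A = [[1, 0, 0], [6, 4, 18], [0, 0, -2]].
det(A - λI) = 0 gives eigenvalues λ = 1, 4, -2.
For λ=1: eigenvector (1,-2,0).
For λ=4: eigenvector (0,1,0).
For λ=-2: eigenvector (0,-3,1).
General solution: C_1e^(t)(1,-2,0) + C_2e^(4t)(0,1,0) + C_3e^(-2t)(0,-3,1).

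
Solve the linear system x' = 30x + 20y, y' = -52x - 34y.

Coefficient matrix A = [[30, 20], [-52, -34]].
Characteristic polynomial det(A - λI) = λ^2 + 4λ + 20 = 0.
Eigenvalues λ = -2 ± 4i (complex conjugate pair).
For λ=-2+4i: an eigenvector is (2,-3) - i(1,-2) = (2 - i, -3 + 2i).
A real fundamental pair from Re and Im of e^((-2+4i)t)v: X_1 = e^(-2t)(cos(4t)·(2,-3) + sin(4t)·(1,-2)), X_2 = e^(-2t)(sin(4t)·(2,-3) - cos(4t)·(1,-2)).
General solution: K_1X_1 + K_2X_2.

x(t) = K_1e^(-2t)sin(4t) + 2K_1e^(-2t)cos(4t) + 2K_2e^(-2t)sin(4t) - K_2e^(-2t)cos(4t), y(t) = -2K_1e^(-2t)sin(4t) - 3K_1e^(-2t)cos(4t) - 3K_2e^(-2t)sin(4t) + 2K_2e^(-2t)cos(4t)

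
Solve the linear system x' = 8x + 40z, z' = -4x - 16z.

Coefficient matrix A = [[8, 40], [-4, -16]].
Characteristic polynomial det(A - λI) = λ^2 + 8λ + 32 = 0.
Eigenvalues λ = -4 ± 4i (complex conjugate pair).
For λ=-4+4i: an eigenvector is (1,0) - i(3,-1) = (1 - 3i, 0 + i).
A real fundamental pair from Re and Im of e^((-4+4i)t)v: X_1 = e^(-4t)(cos(4t)·(1,0) + sin(4t)·(3,-1)), X_2 = e^(-4t)(sin(4t)·(1,0) - cos(4t)·(3,-1)).
General solution: C_1X_1 + C_2X_2.

x(t) = 3C_1e^(-4t)sin(4t) + C_1e^(-4t)cos(4t) + C_2e^(-4t)sin(4t) - 3C_2e^(-4t)cos(4t), z(t) = -C_1e^(-4t)sin(4t) + C_2e^(-4t)cos(4t)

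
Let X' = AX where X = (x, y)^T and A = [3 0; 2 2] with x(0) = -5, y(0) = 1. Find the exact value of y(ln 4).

A = [[3,0],[2,2]]; eigenvalues λ = 2, 3.
Eigenvectors: (0,-1) for λ=2, (-1,-2) for λ=3.
From the initial condition, c_1 = -11, c_2 = 5.
y(ln 4) = (-11)(4^2)(-1) + (5)(4^3)(-2) = -464.

-464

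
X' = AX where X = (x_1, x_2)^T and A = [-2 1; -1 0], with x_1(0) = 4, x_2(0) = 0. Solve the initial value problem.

x_1(t) = -4te^(-t) + 4e^(-t), x_2(t) = -4te^(-t)

Coefficient matrix A = [[-2, 1], [-1, 0]].
Characteristic polynomial det(A - λI) = λ^2 + 2λ + 1 = 0.
Single eigenvalue λ = -1 with algebraic multiplicity 2.
Eigenvector v = (-1,-1); generalized eigenvector w with (A-λI)w=v is (3,2).
General solution: e^(-t)[C_1·v + C_2·(t·v + w)].
Applying x_1(0)=4, x_2(0)=0 gives C_1=8, C_2=4.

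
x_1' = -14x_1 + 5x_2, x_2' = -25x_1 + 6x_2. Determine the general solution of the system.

x_1(t) = c_1e^(-4t)cos(5t) + c_2e^(-4t)sin(5t), x_2(t) = -c_1e^(-4t)sin(5t) + 2c_1e^(-4t)cos(5t) + 2c_2e^(-4t)sin(5t) + c_2e^(-4t)cos(5t)

Coefficient matrix A = [[-14, 5], [-25, 6]].
Characteristic polynomial det(A - λI) = λ^2 + 8λ + 41 = 0.
Eigenvalues λ = -4 ± 5i (complex conjugate pair).
For λ=-4+5i: an eigenvector is (1,2) - i(0,-1) = (1, 2 + i).
A real fundamental pair from Re and Im of e^((-4+5i)t)v: X_1 = e^(-4t)(cos(5t)·(1,2) + sin(5t)·(0,-1)), X_2 = e^(-4t)(sin(5t)·(1,2) - cos(5t)·(0,-1)).
General solution: c_1X_1 + c_2X_2.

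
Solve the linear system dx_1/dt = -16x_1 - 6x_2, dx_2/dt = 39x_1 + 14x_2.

Coefficient matrix A = [[-16, -6], [39, 14]].
Characteristic polynomial det(A - λI) = λ^2 + 2λ + 10 = 0.
Eigenvalues λ = -1 ± 3i (complex conjugate pair).
For λ=-1+3i: an eigenvector is (1,-3) - i(1,-2) = (1 - i, -3 + 2i).
A real fundamental pair from Re and Im of e^((-1+3i)t)v: X_1 = e^(-t)(cos(3t)·(1,-3) + sin(3t)·(1,-2)), X_2 = e^(-t)(sin(3t)·(1,-3) - cos(3t)·(1,-2)).
General solution: c_1X_1 + c_2X_2.

x_1(t) = c_1e^(-t)sin(3t) + c_1e^(-t)cos(3t) + c_2e^(-t)sin(3t) - c_2e^(-t)cos(3t), x_2(t) = -2c_1e^(-t)sin(3t) - 3c_1e^(-t)cos(3t) - 3c_2e^(-t)sin(3t) + 2c_2e^(-t)cos(3t)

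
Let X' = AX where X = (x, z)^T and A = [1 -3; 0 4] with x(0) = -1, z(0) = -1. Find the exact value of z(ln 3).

A = [[1,-3],[0,4]]; eigenvalues λ = 4, 1.
Eigenvectors: (1,-1) for λ=4, (-1,0) for λ=1.
From the initial condition, c_1 = 1, c_2 = 2.
z(ln 3) = (1)(3^4)(-1) + (2)(3^1)(0) = -81.

-81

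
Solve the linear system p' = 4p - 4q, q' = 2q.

Coefficient matrix A = [[4, -4], [0, 2]].
Characteristic polynomial det(A - λI) = λ^2 - 6λ + 8 = 0.
Eigenvalues λ = 4, 2.
For λ=4: (A-λI) row 1 is [0, -4], so an eigenvector is (-1, 0).
For λ=2: (A-λI) row 1 is [2, -4], so an eigenvector is (-2, -1).
General solution: c_1e^(4t)(-1,0) + c_2e^(2t)(-2,-1).

p(t) = -c_1e^(4t) - 2c_2e^(2t), q(t) = -c_2e^(2t)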